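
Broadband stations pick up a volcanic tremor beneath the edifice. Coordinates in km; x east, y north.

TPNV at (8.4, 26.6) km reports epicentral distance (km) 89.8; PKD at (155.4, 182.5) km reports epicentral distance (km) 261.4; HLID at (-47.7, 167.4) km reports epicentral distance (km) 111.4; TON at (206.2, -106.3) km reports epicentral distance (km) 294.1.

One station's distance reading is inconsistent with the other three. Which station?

TON

Solve using three stations at a time. Using TPNV, PKD, HLID (subtract circle equations pairwise → linear system) gives (x, y) ≈ (-75.2, 59.4).
Distances from that point to each station vs reported:
  TPNV: calculated 89.8 vs reported 89.8 → residual 0.0 km
  PKD: calculated 261.4 vs reported 261.4 → residual 0.0 km
  HLID: calculated 111.4 vs reported 111.4 → residual 0.0 km
  TON: calculated 326.6 vs reported 294.1 → residual 32.5 km
TPNV, PKD, HLID are mutually consistent (residuals ≈ 0); TON is off by 32.5 km.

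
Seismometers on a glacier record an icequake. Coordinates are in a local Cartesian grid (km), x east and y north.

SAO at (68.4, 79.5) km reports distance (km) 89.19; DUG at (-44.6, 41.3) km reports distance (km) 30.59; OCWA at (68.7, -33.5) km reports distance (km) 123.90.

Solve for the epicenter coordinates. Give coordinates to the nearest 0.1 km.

Circle about each station: (x − 68.4)² + (y − 79.5)² = 89.19²; (x + 44.6)² + (y − 41.3)² = 30.59²; (x − 68.7)² + (y + 33.5)² = 123.90².
Subtracting pairs of circle equations eliminates x²+y² and gives linear equations (the radical axes):
-226.0 x − 76.4 y = -284.85
0.6 x − 226.0 y = -12553.22
Solving the 2×2 system: x ≈ -17.5, y ≈ 55.5 km.

x ≈ -17.5 km, y ≈ 55.5 km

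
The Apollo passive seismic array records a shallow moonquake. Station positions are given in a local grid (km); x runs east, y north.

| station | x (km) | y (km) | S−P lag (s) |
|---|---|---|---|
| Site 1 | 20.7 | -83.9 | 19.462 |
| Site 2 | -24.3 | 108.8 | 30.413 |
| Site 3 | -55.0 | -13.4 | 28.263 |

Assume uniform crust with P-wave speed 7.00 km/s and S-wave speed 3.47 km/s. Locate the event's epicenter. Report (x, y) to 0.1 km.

Distance from S−P lag: d = Δt · v_P v_S / (v_P − v_S) = Δt · (7.00·3.47)/(7.00−3.47) ≈ 6.8810·Δt.
So d_Site 1 = 133.92, d_Site 2 = 209.27, d_Site 3 = 194.48 km.
Circle about each station: (x − 20.7)² + (y + 83.9)² = 133.92²; (x + 24.3)² + (y − 108.8)² = 209.27²; (x + 55.0)² + (y + 13.4)² = 194.48².
Subtracting the Site 1 equation from the Site 2 and Site 3 equations removes the quadratic terms:
-90.0 x + 385.4 y = -20899.14
-151.4 x + 141.0 y = -24151.04
Solving the 2×2 system: x ≈ 139.3, y ≈ -21.7 km.

(139.3, -21.7)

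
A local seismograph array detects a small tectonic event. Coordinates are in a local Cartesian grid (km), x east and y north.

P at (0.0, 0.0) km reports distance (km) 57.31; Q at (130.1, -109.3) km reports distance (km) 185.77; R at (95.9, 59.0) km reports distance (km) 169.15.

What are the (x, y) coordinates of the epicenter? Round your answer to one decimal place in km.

Circle about each station: x² + y² = 57.31²; (x − 130.1)² + (y + 109.3)² = 185.77²; (x − 95.9)² + (y − 59.0)² = 169.15².
Subtracting the P equation from the Q and R equations removes the quadratic terms:
260.2 x − 218.6 y = -2353.56
191.8 x + 118.0 y = -12649.48
Solving the 2×2 system: x ≈ -41.9, y ≈ -39.1 km.
Check against P (with the unrounded x, y): √(x²+y²) = 57.31 ≈ 57.31 km. ✓

-41.9 km east, -39.1 km north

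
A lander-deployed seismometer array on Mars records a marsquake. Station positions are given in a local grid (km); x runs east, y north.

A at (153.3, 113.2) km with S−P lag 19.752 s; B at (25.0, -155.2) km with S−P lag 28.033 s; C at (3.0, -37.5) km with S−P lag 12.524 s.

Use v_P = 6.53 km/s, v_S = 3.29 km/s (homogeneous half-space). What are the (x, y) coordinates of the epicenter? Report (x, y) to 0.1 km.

x ≈ 53.4 km, y ≈ 28.5 km

Distance from S−P lag: d = Δt · v_P v_S / (v_P − v_S) = Δt · (6.53·3.29)/(6.53−3.29) ≈ 6.6308·Δt.
So d_A = 130.97, d_B = 185.88, d_C = 83.04 km.
Circle about each station: (x − 153.3)² + (y − 113.2)² = 130.97²; (x − 25.0)² + (y + 155.2)² = 185.88²; (x − 3.0)² + (y + 37.5)² = 83.04².
Subtracting pairs of circle equations eliminates x²+y² and gives linear equations (the radical axes):
-256.6 x − 536.8 y = -29001.32
-300.6 x − 301.4 y = -24642.38
Solving the 2×2 system: x ≈ 53.4, y ≈ 28.5 km.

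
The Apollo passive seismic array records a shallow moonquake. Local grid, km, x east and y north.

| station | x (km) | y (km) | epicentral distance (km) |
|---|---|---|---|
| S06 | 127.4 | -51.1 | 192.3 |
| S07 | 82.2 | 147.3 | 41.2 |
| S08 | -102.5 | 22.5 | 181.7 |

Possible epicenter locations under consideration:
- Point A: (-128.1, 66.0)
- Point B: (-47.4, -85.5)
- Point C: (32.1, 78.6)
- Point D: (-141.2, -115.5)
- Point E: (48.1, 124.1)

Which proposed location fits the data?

For each candidate, compare |candidate − station| to the reported distance:
Point A: residuals S06 88.8, S07 184.3, S08 131.2 → max 184.3 km
Point B: residuals S06 14.1, S07 225.2, S08 60.5 → max 225.2 km
Point C: residuals S06 31.4, S07 43.8, S08 35.9 → max 43.8 km
Point D: residuals S06 83.9, S07 303.7, S08 38.4 → max 303.7 km
Point E: residuals S06 0.0, S07 0.0, S08 0.0 → max 0.0 km
Only Point E has all residuals ≈ 0.

Point E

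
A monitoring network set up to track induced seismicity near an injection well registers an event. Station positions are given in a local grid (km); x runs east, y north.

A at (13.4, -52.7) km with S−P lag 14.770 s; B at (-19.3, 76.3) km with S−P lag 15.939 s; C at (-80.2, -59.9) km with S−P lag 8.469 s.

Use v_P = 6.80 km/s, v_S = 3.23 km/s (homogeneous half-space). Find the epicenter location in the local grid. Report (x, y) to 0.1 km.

Distance from S−P lag: d = Δt · v_P v_S / (v_P − v_S) = Δt · (6.80·3.23)/(6.80−3.23) ≈ 6.1524·Δt.
So d_A = 90.87, d_B = 98.06, d_C = 52.10 km.
Circle about each station: (x − 13.4)² + (y + 52.7)² = 90.87²; (x + 19.3)² + (y − 76.3)² = 98.06²; (x + 80.2)² + (y + 59.9)² = 52.10².
Subtracting the A equation from the B and C equations removes the quadratic terms:
-65.4 x + 258.0 y = 1878.92
-187.2 x − 14.4 y = 12606.15
Solving the 2×2 system: x ≈ -66.6, y ≈ -9.6 km.

x ≈ -66.6 km, y ≈ -9.6 km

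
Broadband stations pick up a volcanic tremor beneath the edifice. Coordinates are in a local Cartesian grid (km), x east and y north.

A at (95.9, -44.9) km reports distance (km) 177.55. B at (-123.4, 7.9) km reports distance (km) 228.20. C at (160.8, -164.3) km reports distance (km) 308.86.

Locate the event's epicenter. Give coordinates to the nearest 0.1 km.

Circle about each station: (x − 95.9)² + (y + 44.9)² = 177.55²; (x + 123.4)² + (y − 7.9)² = 228.20²; (x − 160.8)² + (y + 164.3)² = 308.86².
Subtracting the A equation from the B and C equations removes the quadratic terms:
-438.6 x + 105.6 y = -16474.09
129.8 x − 238.8 y = -22232.19
Solving the 2×2 system: x ≈ 69.0, y ≈ 130.6 km.

69.0 km east, 130.6 km north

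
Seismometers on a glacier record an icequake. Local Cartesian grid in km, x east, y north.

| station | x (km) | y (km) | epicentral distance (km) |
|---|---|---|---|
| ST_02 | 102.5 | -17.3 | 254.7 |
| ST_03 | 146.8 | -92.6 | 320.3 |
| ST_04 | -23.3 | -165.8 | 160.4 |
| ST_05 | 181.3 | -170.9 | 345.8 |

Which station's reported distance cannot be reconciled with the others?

Solve using three stations at a time. Using ST_02, ST_04, ST_05 (subtract circle equations pairwise → linear system) gives (x, y) ≈ (-147.8, -64.6).
Distances from that point to each station vs reported:
  ST_02: calculated 254.7 vs reported 254.7 → residual 0.0 km
  ST_03: calculated 295.9 vs reported 320.3 → residual 24.4 km
  ST_04: calculated 160.4 vs reported 160.4 → residual 0.0 km
  ST_05: calculated 345.8 vs reported 345.8 → residual 0.0 km
ST_02, ST_04, ST_05 are mutually consistent (residuals ≈ 0); ST_03 is off by 24.4 km.

ST_03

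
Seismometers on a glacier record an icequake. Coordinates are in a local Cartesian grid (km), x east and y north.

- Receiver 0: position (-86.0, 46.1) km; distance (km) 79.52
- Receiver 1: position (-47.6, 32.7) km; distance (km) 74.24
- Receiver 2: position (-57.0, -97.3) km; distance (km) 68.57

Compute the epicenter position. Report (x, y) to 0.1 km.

x ≈ -81.6 km, y ≈ -33.3 km

Circle about each station: (x + 86.0)² + (y − 46.1)² = 79.52²; (x + 47.6)² + (y − 32.7)² = 74.24²; (x + 57.0)² + (y + 97.3)² = 68.57².
Subtracting pairs of circle equations eliminates x²+y² and gives linear equations (the radical axes):
76.8 x − 26.8 y = -5374.31
58.0 x − 286.8 y = 4816.67
Solving the 2×2 system: x ≈ -81.6, y ≈ -33.3 km.
Check against Receiver 0 (with the unrounded x, y): √((x + 86.0)²+(y − 46.1)²) = 79.52 ≈ 79.52 km. ✓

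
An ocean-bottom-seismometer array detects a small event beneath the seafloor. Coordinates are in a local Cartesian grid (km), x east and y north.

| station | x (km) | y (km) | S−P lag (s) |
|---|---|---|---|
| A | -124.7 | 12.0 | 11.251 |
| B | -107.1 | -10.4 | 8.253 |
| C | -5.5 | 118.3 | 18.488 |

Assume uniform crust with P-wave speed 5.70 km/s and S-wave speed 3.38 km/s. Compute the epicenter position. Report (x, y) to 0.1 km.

x ≈ -41.7 km, y ≈ -30.9 km

Distance from S−P lag: d = Δt · v_P v_S / (v_P − v_S) = Δt · (5.70·3.38)/(5.70−3.38) ≈ 8.3043·Δt.
So d_A = 93.43, d_B = 68.54, d_C = 153.53 km.
Circle about each station: (x + 124.7)² + (y − 12.0)² = 93.43²; (x + 107.1)² + (y + 10.4)² = 68.54²; (x + 5.5)² + (y − 118.3)² = 153.53².
Subtracting the A equation from the B and C equations removes the quadratic terms:
35.2 x − 44.8 y = -84.09
238.4 x + 212.6 y = -16511.25
Solving the 2×2 system: x ≈ -41.7, y ≈ -30.9 km.
Check against A (with the unrounded x, y): √((x + 124.7)²+(y − 12.0)²) = 93.42 ≈ 93.43 km. ✓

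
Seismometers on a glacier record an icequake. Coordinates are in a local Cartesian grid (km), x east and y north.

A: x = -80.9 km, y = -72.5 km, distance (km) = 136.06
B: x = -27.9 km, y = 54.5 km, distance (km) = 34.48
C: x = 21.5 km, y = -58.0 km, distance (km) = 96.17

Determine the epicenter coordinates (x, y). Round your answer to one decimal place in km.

Circle about each station: (x + 80.9)² + (y + 72.5)² = 136.06²; (x + 27.9)² + (y − 54.5)² = 34.48²; (x − 21.5)² + (y + 58.0)² = 96.17².
Subtracting the A equation from the B and C equations removes the quadratic terms:
106.0 x + 254.0 y = 9271.05
204.8 x + 29.0 y = 1288.84
Solving the 2×2 system: x ≈ 1.2, y ≈ 36.0 km.
Check against A (with the unrounded x, y): √((x + 80.9)²+(y + 72.5)²) = 136.06 ≈ 136.06 km. ✓

x ≈ 1.2 km, y ≈ 36.0 km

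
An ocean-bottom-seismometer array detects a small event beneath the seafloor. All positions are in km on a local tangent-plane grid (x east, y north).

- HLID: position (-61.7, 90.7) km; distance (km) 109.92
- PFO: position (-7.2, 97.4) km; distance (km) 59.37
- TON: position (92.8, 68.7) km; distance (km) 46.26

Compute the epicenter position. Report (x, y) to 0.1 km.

Circle about each station: (x + 61.7)² + (y − 90.7)² = 109.92²; (x + 7.2)² + (y − 97.4)² = 59.37²; (x − 92.8)² + (y − 68.7)² = 46.26².
Subtracting pairs of circle equations eliminates x²+y² and gives linear equations (the radical axes):
109.0 x + 13.4 y = 6062.83
309.0 x − 44.0 y = 11240.57
Solving the 2×2 system: x ≈ 46.7, y ≈ 72.5 km.
Check against HLID (with the unrounded x, y): √((x + 61.7)²+(y − 90.7)²) = 109.92 ≈ 109.92 km. ✓

46.7 km east, 72.5 km north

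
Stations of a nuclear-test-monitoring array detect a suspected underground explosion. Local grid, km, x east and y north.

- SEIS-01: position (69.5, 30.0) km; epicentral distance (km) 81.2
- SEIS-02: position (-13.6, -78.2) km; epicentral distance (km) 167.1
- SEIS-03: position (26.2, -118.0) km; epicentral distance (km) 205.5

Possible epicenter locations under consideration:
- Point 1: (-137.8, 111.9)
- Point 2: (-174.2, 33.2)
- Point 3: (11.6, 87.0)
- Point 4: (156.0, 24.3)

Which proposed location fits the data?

Point 3

For each candidate, compare |candidate − station| to the reported distance:
Point 1: residuals SEIS-01 141.7, SEIS-02 60.0, SEIS-03 76.9 → max 141.7 km
Point 2: residuals SEIS-01 162.5, SEIS-02 28.4, SEIS-03 45.5 → max 162.5 km
Point 3: residuals SEIS-01 0.0, SEIS-02 0.0, SEIS-03 0.0 → max 0.0 km
Point 4: residuals SEIS-01 5.5, SEIS-02 31.1, SEIS-03 12.9 → max 31.1 km
Only Point 3 has all residuals ≈ 0.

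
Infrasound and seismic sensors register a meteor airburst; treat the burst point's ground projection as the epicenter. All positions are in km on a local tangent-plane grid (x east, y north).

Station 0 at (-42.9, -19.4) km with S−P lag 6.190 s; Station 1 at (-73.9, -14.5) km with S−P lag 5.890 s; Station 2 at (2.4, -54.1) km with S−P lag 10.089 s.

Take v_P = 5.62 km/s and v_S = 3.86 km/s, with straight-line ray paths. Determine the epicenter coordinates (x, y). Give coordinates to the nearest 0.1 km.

-55.8 km east, 55.8 km north

Distance from S−P lag: d = Δt · v_P v_S / (v_P − v_S) = Δt · (5.62·3.86)/(5.62−3.86) ≈ 12.3257·Δt.
So d_Station 0 = 76.30, d_Station 1 = 72.60, d_Station 2 = 124.35 km.
Circle about each station: (x + 42.9)² + (y + 19.4)² = 76.30²; (x + 73.9)² + (y + 14.5)² = 72.60²; (x − 2.4)² + (y + 54.1)² = 124.35².
Subtracting pairs of circle equations eliminates x²+y² and gives linear equations (the radical axes):
-62.0 x + 9.8 y = 4005.62
90.6 x − 69.4 y = -8925.43
Solving the 2×2 system: x ≈ -55.8, y ≈ 55.8 km.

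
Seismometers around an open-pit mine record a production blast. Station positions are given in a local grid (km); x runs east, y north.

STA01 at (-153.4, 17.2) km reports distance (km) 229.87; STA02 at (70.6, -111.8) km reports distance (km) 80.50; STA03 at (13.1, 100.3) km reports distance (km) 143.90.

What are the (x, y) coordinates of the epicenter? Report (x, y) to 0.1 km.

Circle about each station: (x + 153.4)² + (y − 17.2)² = 229.87²; (x − 70.6)² + (y + 111.8)² = 80.50²; (x − 13.1)² + (y − 100.3)² = 143.90².
Subtracting the STA01 equation from the STA02 and STA03 equations removes the quadratic terms:
448.0 x − 258.0 y = 40016.17
333.0 x + 166.2 y = 18537.31
Solving the 2×2 system: x ≈ 71.3, y ≈ -31.3 km.

71.3 km east, -31.3 km north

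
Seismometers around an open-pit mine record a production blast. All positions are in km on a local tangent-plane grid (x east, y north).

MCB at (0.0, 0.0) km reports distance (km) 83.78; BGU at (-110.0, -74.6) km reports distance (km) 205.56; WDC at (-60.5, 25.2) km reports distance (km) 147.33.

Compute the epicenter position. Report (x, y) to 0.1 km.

(83.6, -5.5)

Circle about each station: x² + y² = 83.78²; (x + 110.0)² + (y + 74.6)² = 205.56²; (x + 60.5)² + (y − 25.2)² = 147.33².
Subtracting the MCB equation from the BGU and WDC equations removes the quadratic terms:
-220.0 x − 149.2 y = -17570.67
-121.0 x + 50.4 y = -10391.75
Solving the 2×2 system: x ≈ 83.6, y ≈ -5.5 km.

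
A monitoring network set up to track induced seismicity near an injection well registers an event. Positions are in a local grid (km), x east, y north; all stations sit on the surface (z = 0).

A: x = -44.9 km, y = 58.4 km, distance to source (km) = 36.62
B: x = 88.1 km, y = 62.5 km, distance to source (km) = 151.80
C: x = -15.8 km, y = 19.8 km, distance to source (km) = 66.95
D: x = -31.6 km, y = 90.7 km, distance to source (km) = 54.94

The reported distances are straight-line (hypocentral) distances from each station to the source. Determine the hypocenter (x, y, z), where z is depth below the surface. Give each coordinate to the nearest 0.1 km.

(-59.9, 57.5, 33.4)

Each station gives a sphere (x−x_i)² + (y−y_i)² + z² = d_i² (stations at z=0).
Subtracting the A sphere from B and C: z² cancels, leaving linear equations in x and y:
266.0 x + 8.2 y = -15460.93
58.2 x − 77.2 y = -7926.17
Solving: x ≈ -59.897, y ≈ 57.515 km (keep extra digits for the depth step; rounded: -59.9, 57.5).
Then from the A sphere: z² = 36.62² − (x + 44.9)² − (y − 58.4)² with x = -59.897, y = 57.515, so z ≈ 33.397 ≈ 33.4 km.
Check against D (with the unrounded solution): distance 54.93 ≈ 54.94 km. ✓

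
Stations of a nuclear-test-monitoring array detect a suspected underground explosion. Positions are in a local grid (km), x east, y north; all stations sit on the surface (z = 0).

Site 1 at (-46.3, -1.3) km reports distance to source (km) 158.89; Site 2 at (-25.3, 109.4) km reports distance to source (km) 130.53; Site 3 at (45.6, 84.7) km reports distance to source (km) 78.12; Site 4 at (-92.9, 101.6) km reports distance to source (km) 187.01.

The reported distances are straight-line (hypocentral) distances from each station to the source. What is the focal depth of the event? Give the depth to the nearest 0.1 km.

depth ≈ 69.6 km

Each station gives a sphere (x−x_i)² + (y−y_i)² + z² = d_i² (stations at z=0).
Subtracting the Site 1 sphere from Site 2 and Site 3: z² cancels, leaving linear equations in x and y:
42.0 x + 221.4 y = 18671.02
183.8 x + 172.0 y = 26251.37
Solving: x ≈ 77.702, y ≈ 69.591 km (keep extra digits for the depth step; rounded: 77.7, 69.6).
Then from the Site 1 sphere: z² = 158.89² − (x + 46.3)² − (y + 1.3)² with x = 77.702, y = 69.591, so z ≈ 69.599 ≈ 69.6 km.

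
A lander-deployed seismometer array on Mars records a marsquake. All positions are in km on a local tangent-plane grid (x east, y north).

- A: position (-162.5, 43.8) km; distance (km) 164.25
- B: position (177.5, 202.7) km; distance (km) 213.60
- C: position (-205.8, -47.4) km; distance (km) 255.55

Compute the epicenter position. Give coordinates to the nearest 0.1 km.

(-24.2, 132.4)

Circle about each station: (x + 162.5)² + (y − 43.8)² = 164.25²; (x − 177.5)² + (y − 202.7)² = 213.60²; (x + 205.8)² + (y + 47.4)² = 255.55².
Subtracting pairs of circle equations eliminates x²+y² and gives linear equations (the radical axes):
680.0 x + 317.8 y = 25621.95
-86.6 x − 182.4 y = -22052.03
Solving the 2×2 system: x ≈ -24.2, y ≈ 132.4 km.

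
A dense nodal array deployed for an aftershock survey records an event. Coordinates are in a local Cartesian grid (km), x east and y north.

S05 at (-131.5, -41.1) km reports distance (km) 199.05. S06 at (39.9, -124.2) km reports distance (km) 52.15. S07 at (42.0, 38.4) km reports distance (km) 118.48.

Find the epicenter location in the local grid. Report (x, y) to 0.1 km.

x ≈ 64.1 km, y ≈ -78.0 km

Circle about each station: (x + 131.5)² + (y + 41.1)² = 199.05²; (x − 39.9)² + (y + 124.2)² = 52.15²; (x − 42.0)² + (y − 38.4)² = 118.48².
Subtracting pairs of circle equations eliminates x²+y² and gives linear equations (the radical axes):
342.8 x − 166.2 y = 34937.47
347.0 x + 159.0 y = 9840.49
Solving the 2×2 system: x ≈ 64.1, y ≈ -78.0 km.
Check against S05 (with the unrounded x, y): √((x + 131.5)²+(y + 41.1)²) = 199.05 ≈ 199.05 km. ✓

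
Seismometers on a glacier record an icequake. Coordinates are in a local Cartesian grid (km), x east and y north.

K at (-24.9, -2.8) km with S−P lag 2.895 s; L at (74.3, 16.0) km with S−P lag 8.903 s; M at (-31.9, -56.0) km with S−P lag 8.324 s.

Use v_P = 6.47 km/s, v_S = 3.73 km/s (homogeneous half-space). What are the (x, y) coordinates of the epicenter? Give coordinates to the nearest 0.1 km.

Distance from S−P lag: d = Δt · v_P v_S / (v_P − v_S) = Δt · (6.47·3.73)/(6.47−3.73) ≈ 8.8077·Δt.
So d_K = 25.50, d_L = 78.41, d_M = 73.32 km.
Circle about each station: (x + 24.9)² + (y + 2.8)² = 25.50²; (x − 74.3)² + (y − 16.0)² = 78.41²; (x + 31.9)² + (y + 56.0)² = 73.32².
Subtracting the K equation from the L and M equations removes the quadratic terms:
198.4 x + 37.6 y = -349.24
-14.0 x − 106.4 y = -1199.81
Solving the 2×2 system: x ≈ -4.0, y ≈ 11.8 km.

(-4.0, 11.8)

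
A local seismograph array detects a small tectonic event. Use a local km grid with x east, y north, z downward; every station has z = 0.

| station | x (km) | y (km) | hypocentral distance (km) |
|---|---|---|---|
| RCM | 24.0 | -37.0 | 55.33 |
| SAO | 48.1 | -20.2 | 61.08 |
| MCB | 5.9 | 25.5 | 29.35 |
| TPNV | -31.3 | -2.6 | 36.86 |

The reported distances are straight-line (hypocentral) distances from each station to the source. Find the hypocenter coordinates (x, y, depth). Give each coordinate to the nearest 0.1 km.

Each station gives a sphere (x−x_i)² + (y−y_i)² + z² = d_i² (stations at z=0).
Subtracting the RCM sphere from SAO and MCB: z² cancels, leaving linear equations in x and y:
48.2 x + 33.6 y = 107.29
-36.2 x + 125.0 y = 940.05
Solving: x ≈ -2.510, y ≈ 6.794 km (keep extra digits for the depth step; rounded: -2.5, 6.8).
Then from the RCM sphere: z² = 55.33² − (x − 24.0)² − (y + 37.0)² with x = -2.510, y = 6.794, so z ≈ 20.993 ≈ 21.0 km.
Check against TPNV (with the unrounded solution): distance 36.85 ≈ 36.86 km. ✓

x ≈ -2.5 km, y ≈ 6.8 km, depth ≈ 21.0 km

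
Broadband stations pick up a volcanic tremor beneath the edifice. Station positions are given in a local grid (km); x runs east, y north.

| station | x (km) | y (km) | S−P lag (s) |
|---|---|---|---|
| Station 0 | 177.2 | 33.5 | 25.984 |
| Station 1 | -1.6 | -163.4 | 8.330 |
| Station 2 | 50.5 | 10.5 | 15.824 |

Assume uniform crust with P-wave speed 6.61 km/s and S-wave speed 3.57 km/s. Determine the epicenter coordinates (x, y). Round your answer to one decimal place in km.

x ≈ 37.1 km, y ≈ -111.6 km

Distance from S−P lag: d = Δt · v_P v_S / (v_P − v_S) = Δt · (6.61·3.57)/(6.61−3.57) ≈ 7.7624·Δt.
So d_Station 0 = 201.70, d_Station 1 = 64.66, d_Station 2 = 122.83 km.
Circle about each station: (x − 177.2)² + (y − 33.5)² = 201.70²; (x + 1.6)² + (y + 163.4)² = 64.66²; (x − 50.5)² + (y − 10.5)² = 122.83².
Subtracting the Station 0 equation from the Station 1 and Station 2 equations removes the quadratic terms:
-357.6 x − 393.8 y = 30682.00
-253.4 x − 46.0 y = -4265.91
Solving the 2×2 system: x ≈ 37.1, y ≈ -111.6 km.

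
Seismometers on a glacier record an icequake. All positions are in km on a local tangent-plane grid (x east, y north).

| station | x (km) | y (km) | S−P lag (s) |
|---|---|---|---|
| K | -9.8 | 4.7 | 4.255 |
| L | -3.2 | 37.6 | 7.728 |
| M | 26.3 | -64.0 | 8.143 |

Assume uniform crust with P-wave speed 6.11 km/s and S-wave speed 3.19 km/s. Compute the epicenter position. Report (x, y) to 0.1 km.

13.8 km east, -11.1 km north

Distance from S−P lag: d = Δt · v_P v_S / (v_P − v_S) = Δt · (6.11·3.19)/(6.11−3.19) ≈ 6.6750·Δt.
So d_K = 28.40, d_L = 51.58, d_M = 54.35 km.
Circle about each station: (x + 9.8)² + (y − 4.7)² = 28.40²; (x + 3.2)² + (y − 37.6)² = 51.58²; (x − 26.3)² + (y + 64.0)² = 54.35².
Subtracting pairs of circle equations eliminates x²+y² and gives linear equations (the radical axes):
13.2 x + 65.8 y = -548.07
72.2 x − 137.4 y = 2522.20
Solving the 2×2 system: x ≈ 13.8, y ≈ -11.1 km.
Check against K (with the unrounded x, y): √((x + 9.8)²+(y − 4.7)²) = 28.41 ≈ 28.40 km. ✓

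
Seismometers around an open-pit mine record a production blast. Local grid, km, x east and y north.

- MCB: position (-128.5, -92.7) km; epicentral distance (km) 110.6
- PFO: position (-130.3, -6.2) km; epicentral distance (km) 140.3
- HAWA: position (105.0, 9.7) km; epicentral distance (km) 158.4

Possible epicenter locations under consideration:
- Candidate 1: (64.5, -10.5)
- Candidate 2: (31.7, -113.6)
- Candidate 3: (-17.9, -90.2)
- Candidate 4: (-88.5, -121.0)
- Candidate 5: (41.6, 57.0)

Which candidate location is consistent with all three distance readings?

Candidate 3

For each candidate, compare |candidate − station| to the reported distance:
Candidate 1: residuals MCB 99.2, PFO 54.5, HAWA 113.1 → max 113.1 km
Candidate 2: residuals MCB 51.0, PFO 54.1, HAWA 15.0 → max 54.1 km
Candidate 3: residuals MCB 0.0, PFO 0.0, HAWA 0.0 → max 0.0 km
Candidate 4: residuals MCB 61.6, PFO 18.1, HAWA 75.1 → max 75.1 km
Candidate 5: residuals MCB 116.0, PFO 42.8, HAWA 79.3 → max 116.0 km
Only Candidate 3 has all residuals ≈ 0.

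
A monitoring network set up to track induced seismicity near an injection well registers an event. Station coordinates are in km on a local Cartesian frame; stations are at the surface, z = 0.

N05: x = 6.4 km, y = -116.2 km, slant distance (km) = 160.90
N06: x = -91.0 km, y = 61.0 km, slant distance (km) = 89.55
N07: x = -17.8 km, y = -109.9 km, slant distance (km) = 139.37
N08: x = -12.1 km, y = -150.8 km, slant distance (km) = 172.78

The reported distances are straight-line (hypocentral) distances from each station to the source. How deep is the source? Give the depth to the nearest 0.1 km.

Each station gives a sphere (x−x_i)² + (y−y_i)² + z² = d_i² (stations at z=0).
Subtracting the N05 sphere from N06 and N07: z² cancels, leaving linear equations in x and y:
-194.8 x + 354.4 y = 16328.21
-48.4 x + 12.6 y = 5316.26
Solving: x ≈ -114.185, y ≈ -16.690 km (keep extra digits for the depth step; rounded: -114.2, -16.7).
Then from the N05 sphere: z² = 160.90² − (x − 6.4)² − (y + 116.2)² with x = -114.185, y = -16.690, so z ≈ 38.024 ≈ 38.0 km.

38.0 km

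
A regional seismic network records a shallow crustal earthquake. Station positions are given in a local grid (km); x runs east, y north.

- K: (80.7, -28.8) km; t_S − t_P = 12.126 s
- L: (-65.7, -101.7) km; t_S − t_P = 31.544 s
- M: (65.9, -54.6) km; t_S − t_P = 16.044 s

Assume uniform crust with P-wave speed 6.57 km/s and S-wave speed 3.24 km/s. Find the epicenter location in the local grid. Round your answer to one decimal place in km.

Distance from S−P lag: d = Δt · v_P v_S / (v_P − v_S) = Δt · (6.57·3.24)/(6.57−3.24) ≈ 6.3924·Δt.
So d_K = 77.51, d_L = 201.64, d_M = 102.56 km.
Circle about each station: (x − 80.7)² + (y + 28.8)² = 77.51²; (x + 65.7)² + (y + 101.7)² = 201.64²; (x − 65.9)² + (y + 54.6)² = 102.56².
Subtracting the K equation from the L and M equations removes the quadratic terms:
-292.8 x − 145.8 y = -27333.44
-29.6 x − 51.6 y = -4528.71
Solving the 2×2 system: x ≈ 69.5, y ≈ 47.9 km.

x ≈ 69.5 km, y ≈ 47.9 km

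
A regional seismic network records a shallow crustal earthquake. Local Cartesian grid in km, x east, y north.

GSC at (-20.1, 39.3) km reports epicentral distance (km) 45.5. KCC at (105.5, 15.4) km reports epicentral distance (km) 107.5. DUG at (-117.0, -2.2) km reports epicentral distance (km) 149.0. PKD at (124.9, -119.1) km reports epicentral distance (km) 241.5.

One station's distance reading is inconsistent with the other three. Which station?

PKD

Solve using three stations at a time. Using GSC, KCC, DUG (subtract circle equations pairwise → linear system) gives (x, y) ≈ (13.1, 70.4).
Distances from that point to each station vs reported:
  GSC: calculated 45.5 vs reported 45.5 → residual 0.0 km
  KCC: calculated 107.5 vs reported 107.5 → residual 0.0 km
  DUG: calculated 149.0 vs reported 149.0 → residual 0.0 km
  PKD: calculated 220.0 vs reported 241.5 → residual 21.5 km
GSC, KCC, DUG are mutually consistent (residuals ≈ 0); PKD is off by 21.5 km.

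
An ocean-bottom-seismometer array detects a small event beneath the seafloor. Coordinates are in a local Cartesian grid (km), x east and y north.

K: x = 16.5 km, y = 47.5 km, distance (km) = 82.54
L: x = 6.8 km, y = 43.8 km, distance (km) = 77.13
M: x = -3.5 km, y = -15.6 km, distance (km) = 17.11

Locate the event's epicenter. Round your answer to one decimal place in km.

Circle about each station: (x − 16.5)² + (y − 47.5)² = 82.54²; (x − 6.8)² + (y − 43.8)² = 77.13²; (x + 3.5)² + (y + 15.6)² = 17.11².
Subtracting pairs of circle equations eliminates x²+y² and gives linear equations (the radical axes):
-19.4 x − 7.4 y = 299.99
-40.0 x − 126.2 y = 4247.21
Solving the 2×2 system: x ≈ -3.0, y ≈ -32.7 km.

x ≈ -3.0 km, y ≈ -32.7 km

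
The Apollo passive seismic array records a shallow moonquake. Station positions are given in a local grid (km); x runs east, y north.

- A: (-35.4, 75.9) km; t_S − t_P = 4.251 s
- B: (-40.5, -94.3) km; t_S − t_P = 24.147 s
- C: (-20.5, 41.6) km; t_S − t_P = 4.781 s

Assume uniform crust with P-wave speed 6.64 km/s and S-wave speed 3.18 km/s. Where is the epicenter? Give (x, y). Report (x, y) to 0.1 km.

x ≈ -47.4 km, y ≈ 52.9 km

Distance from S−P lag: d = Δt · v_P v_S / (v_P − v_S) = Δt · (6.64·3.18)/(6.64−3.18) ≈ 6.1027·Δt.
So d_A = 25.94, d_B = 147.36, d_C = 29.18 km.
Circle about each station: (x + 35.4)² + (y − 75.9)² = 25.94²; (x + 40.5)² + (y + 94.3)² = 147.36²; (x + 20.5)² + (y − 41.6)² = 29.18².
Subtracting pairs of circle equations eliminates x²+y² and gives linear equations (the radical axes):
-10.2 x − 340.4 y = -17523.32
29.8 x − 68.6 y = -5041.75
Solving the 2×2 system: x ≈ -47.4, y ≈ 52.9 km.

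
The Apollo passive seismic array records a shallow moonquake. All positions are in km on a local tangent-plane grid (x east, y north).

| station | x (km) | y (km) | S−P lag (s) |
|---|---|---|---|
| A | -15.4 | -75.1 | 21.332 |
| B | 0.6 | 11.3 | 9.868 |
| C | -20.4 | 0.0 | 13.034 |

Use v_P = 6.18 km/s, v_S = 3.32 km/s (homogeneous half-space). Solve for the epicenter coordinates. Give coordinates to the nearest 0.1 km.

47.3 km east, 64.5 km north

Distance from S−P lag: d = Δt · v_P v_S / (v_P − v_S) = Δt · (6.18·3.32)/(6.18−3.32) ≈ 7.1740·Δt.
So d_A = 153.04, d_B = 70.79, d_C = 93.51 km.
Circle about each station: (x + 15.4)² + (y + 75.1)² = 153.04²; (x − 0.6)² + (y − 11.3)² = 70.79²; (x + 20.4)² + y² = 93.51².
Subtracting the A equation from the B and C equations removes the quadratic terms:
32.0 x + 172.8 y = 12660.90
-10.0 x + 150.2 y = 9216.11
Solving the 2×2 system: x ≈ 47.3, y ≈ 64.5 km.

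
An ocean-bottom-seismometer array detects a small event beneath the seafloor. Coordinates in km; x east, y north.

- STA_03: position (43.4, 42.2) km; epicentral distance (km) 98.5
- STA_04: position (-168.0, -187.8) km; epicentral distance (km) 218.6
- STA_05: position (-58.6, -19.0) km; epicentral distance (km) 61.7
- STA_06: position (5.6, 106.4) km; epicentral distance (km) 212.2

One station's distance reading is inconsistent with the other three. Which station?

STA_06

Solve using three stations at a time. Using STA_03, STA_04, STA_05 (subtract circle equations pairwise → linear system) gives (x, y) ≈ (-2.6, -44.9).
Distances from that point to each station vs reported:
  STA_03: calculated 98.5 vs reported 98.5 → residual 0.0 km
  STA_04: calculated 218.6 vs reported 218.6 → residual 0.0 km
  STA_05: calculated 61.7 vs reported 61.7 → residual 0.0 km
  STA_06: calculated 151.5 vs reported 212.2 → residual 60.7 km
STA_03, STA_04, STA_05 are mutually consistent (residuals ≈ 0); STA_06 is off by 60.7 km.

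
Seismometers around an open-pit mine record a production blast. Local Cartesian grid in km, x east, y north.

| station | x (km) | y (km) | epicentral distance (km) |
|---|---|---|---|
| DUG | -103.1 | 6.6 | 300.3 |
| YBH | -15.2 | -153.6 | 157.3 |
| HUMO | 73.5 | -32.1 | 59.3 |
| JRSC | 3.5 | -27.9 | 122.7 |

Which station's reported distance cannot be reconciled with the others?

Solve using three stations at a time. Using YBH, HUMO, JRSC (subtract circle equations pairwise → linear system) gives (x, y) ≈ (118.5, -70.7).
Distances from that point to each station vs reported:
  DUG: calculated 234.7 vs reported 300.3 → residual 65.6 km
  YBH: calculated 157.3 vs reported 157.3 → residual 0.0 km
  HUMO: calculated 59.3 vs reported 59.3 → residual 0.0 km
  JRSC: calculated 122.7 vs reported 122.7 → residual 0.0 km
YBH, HUMO, JRSC are mutually consistent (residuals ≈ 0); DUG is off by 65.6 km.

DUG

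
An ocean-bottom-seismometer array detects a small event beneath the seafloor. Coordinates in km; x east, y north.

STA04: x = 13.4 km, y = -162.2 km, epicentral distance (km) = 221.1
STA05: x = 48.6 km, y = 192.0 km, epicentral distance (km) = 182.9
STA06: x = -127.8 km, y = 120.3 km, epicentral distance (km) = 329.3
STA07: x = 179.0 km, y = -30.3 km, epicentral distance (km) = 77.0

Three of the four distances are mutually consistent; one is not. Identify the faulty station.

STA06

Solve using three stations at a time. Using STA04, STA05, STA07 (subtract circle equations pairwise → linear system) gives (x, y) ≈ (127.7, 27.1).
Distances from that point to each station vs reported:
  STA04: calculated 221.1 vs reported 221.1 → residual 0.0 km
  STA05: calculated 182.9 vs reported 182.9 → residual 0.0 km
  STA06: calculated 271.9 vs reported 329.3 → residual 57.4 km
  STA07: calculated 77.0 vs reported 77.0 → residual 0.0 km
STA04, STA05, STA07 are mutually consistent (residuals ≈ 0); STA06 is off by 57.4 km.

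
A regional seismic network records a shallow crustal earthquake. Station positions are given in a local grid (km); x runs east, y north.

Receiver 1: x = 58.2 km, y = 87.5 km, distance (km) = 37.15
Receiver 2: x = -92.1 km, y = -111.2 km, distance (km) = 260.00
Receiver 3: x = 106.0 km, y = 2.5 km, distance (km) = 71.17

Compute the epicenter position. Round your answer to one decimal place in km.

(92.1, 72.3)

Circle about each station: (x − 58.2)² + (y − 87.5)² = 37.15²; (x + 92.1)² + (y + 111.2)² = 260.00²; (x − 106.0)² + (y − 2.5)² = 71.17².
Subtracting the Receiver 1 equation from the Receiver 2 and Receiver 3 equations removes the quadratic terms:
-300.6 x − 397.4 y = -56415.52
95.6 x − 170.0 y = -3486.29
Solving the 2×2 system: x ≈ 92.1, y ≈ 72.3 km.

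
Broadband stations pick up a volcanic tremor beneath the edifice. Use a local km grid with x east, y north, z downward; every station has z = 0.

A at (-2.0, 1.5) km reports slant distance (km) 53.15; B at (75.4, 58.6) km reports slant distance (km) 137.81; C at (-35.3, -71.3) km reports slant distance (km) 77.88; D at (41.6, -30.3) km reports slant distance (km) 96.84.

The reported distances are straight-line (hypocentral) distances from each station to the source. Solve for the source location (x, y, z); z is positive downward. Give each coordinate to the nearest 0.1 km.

(-45.2, -0.5, 30.9)

Each station gives a sphere (x−x_i)² + (y−y_i)² + z² = d_i² (stations at z=0).
Subtracting the A sphere from B and C: z² cancels, leaving linear equations in x and y:
154.8 x + 114.2 y = -7053.80
-66.6 x − 145.6 y = 3083.16
Solving: x ≈ -45.197, y ≈ -0.502 km (keep extra digits for the depth step; rounded: -45.2, -0.5).
Then from the A sphere: z² = 53.15² − (x + 2.0)² − (y − 1.5)² with x = -45.197, y = -0.502, so z ≈ 30.902 ≈ 30.9 km.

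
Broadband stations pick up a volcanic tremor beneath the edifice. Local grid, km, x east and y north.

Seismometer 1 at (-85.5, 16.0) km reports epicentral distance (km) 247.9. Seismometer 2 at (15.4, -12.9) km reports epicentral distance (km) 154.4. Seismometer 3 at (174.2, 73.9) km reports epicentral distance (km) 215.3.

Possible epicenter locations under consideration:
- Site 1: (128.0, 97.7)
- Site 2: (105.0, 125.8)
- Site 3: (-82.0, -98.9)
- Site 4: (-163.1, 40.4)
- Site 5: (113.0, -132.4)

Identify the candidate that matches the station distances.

Site 5

For each candidate, compare |candidate − station| to the reported distance:
Site 1: residuals Seismometer 1 19.3, Seismometer 2 3.4, Seismometer 3 163.3 → max 163.3 km
Site 2: residuals Seismometer 1 28.0, Seismometer 2 10.7, Seismometer 3 128.8 → max 128.8 km
Site 3: residuals Seismometer 1 132.9, Seismometer 2 24.5, Seismometer 3 93.7 → max 132.9 km
Site 4: residuals Seismometer 1 166.6, Seismometer 2 31.9, Seismometer 3 123.7 → max 166.6 km
Site 5: residuals Seismometer 1 0.1, Seismometer 2 0.1, Seismometer 3 0.1 → max 0.1 km
Only Site 5 has all residuals ≈ 0.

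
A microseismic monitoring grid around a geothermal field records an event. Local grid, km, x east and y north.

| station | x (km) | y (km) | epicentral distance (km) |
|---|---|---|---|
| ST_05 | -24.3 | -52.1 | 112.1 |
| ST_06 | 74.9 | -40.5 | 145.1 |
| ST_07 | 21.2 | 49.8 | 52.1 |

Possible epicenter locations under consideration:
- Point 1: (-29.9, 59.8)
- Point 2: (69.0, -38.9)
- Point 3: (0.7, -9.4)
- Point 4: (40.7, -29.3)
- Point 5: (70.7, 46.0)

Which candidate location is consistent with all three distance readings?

For each candidate, compare |candidate − station| to the reported distance:
Point 1: residuals ST_05 0.1, ST_06 0.0, ST_07 0.0 → max 0.1 km
Point 2: residuals ST_05 17.9, ST_06 139.0, ST_07 48.7 → max 139.0 km
Point 3: residuals ST_05 62.6, ST_06 64.6, ST_07 10.5 → max 64.6 km
Point 4: residuals ST_05 43.2, ST_06 109.1, ST_07 29.4 → max 109.1 km
Point 5: residuals ST_05 24.5, ST_06 58.5, ST_07 2.5 → max 58.5 km
Only Point 1 has all residuals ≈ 0.

Point 1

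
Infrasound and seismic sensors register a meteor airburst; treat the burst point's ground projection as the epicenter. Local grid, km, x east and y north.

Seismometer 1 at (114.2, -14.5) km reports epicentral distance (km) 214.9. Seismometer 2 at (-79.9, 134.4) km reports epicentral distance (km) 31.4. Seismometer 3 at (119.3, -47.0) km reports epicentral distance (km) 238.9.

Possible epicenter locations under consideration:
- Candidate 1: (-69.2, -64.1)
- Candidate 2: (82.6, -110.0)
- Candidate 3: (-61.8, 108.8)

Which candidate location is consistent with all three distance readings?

Candidate 3

For each candidate, compare |candidate − station| to the reported distance:
Candidate 1: residuals Seismometer 1 24.9, Seismometer 2 167.4, Seismometer 3 49.6 → max 167.4 km
Candidate 2: residuals Seismometer 1 114.3, Seismometer 2 262.1, Seismometer 3 166.0 → max 262.1 km
Candidate 3: residuals Seismometer 1 0.0, Seismometer 2 0.0, Seismometer 3 0.0 → max 0.0 km
Only Candidate 3 has all residuals ≈ 0.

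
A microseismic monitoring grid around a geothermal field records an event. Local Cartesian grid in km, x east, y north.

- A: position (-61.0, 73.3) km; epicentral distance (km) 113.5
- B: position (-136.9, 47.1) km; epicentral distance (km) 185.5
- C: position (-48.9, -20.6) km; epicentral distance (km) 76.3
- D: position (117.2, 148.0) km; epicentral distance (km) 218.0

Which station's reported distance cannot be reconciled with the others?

A

Solve using three stations at a time. Using B, C, D (subtract circle equations pairwise → linear system) gives (x, y) ≈ (22.2, -48.2).
Distances from that point to each station vs reported:
  A: calculated 147.3 vs reported 113.5 → residual 33.8 km
  B: calculated 185.5 vs reported 185.5 → residual 0.0 km
  C: calculated 76.3 vs reported 76.3 → residual 0.0 km
  D: calculated 218.0 vs reported 218.0 → residual 0.0 km
B, C, D are mutually consistent (residuals ≈ 0); A is off by 33.8 km.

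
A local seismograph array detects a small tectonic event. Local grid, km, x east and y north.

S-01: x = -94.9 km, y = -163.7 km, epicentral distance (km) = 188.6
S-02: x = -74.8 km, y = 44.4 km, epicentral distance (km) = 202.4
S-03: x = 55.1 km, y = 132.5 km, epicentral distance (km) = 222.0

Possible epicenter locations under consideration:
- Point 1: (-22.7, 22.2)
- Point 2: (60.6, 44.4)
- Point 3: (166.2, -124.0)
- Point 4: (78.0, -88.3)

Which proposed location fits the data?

Point 4

For each candidate, compare |candidate − station| to the reported distance:
Point 1: residuals S-01 10.8, S-02 145.8, S-03 87.0 → max 145.8 km
Point 2: residuals S-01 71.2, S-02 67.0, S-03 133.7 → max 133.7 km
Point 3: residuals S-01 75.5, S-02 91.6, S-03 57.5 → max 91.6 km
Point 4: residuals S-01 0.0, S-02 0.0, S-03 0.0 → max 0.0 km
Only Point 4 has all residuals ≈ 0.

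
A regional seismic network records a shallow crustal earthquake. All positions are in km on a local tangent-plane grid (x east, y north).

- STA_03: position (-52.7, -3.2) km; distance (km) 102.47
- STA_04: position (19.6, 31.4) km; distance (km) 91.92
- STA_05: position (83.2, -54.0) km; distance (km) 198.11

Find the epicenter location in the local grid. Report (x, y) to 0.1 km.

Circle about each station: (x + 52.7)² + (y + 3.2)² = 102.47²; (x − 19.6)² + (y − 31.4)² = 91.92²; (x − 83.2)² + (y + 54.0)² = 198.11².
Subtracting the STA_03 equation from the STA_04 and STA_05 equations removes the quadratic terms:
144.6 x + 69.2 y = 633.40
271.8 x − 101.6 y = -21696.76
Solving the 2×2 system: x ≈ -42.9, y ≈ 98.8 km.
Check against STA_03 (with the unrounded x, y): √((x + 52.7)²+(y + 3.2)²) = 102.46 ≈ 102.47 km. ✓

(-42.9, 98.8)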